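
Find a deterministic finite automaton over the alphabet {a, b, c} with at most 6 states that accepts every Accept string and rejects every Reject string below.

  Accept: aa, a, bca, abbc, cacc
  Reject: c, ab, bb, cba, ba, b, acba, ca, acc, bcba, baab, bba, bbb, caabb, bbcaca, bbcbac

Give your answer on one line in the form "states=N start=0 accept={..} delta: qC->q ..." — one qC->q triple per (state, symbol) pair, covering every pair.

Grow the machine one transition at a time. Run the examples from 0; the earliest place one falls off (shortest prefix, ties alphabetical) gets sent to the lowest-numbered state that keeps every Accept/Reject pair distinguishable — a pair clashes when both reach the same state with identical unread suffix — and to a fresh state only if none does.
a: 0a undefined. 0a->0: ok.
b: 0b undefined. 0b->0: no, aa/ab meet in 0. Open state 1: 0b->1.
c: 0c undefined. 0c->0: no, aa/c meet in 0. 0c->1: ok.
ba: 1a undefined. 1a->0: no, aa/ba meet in 0. 1a->1: ok.
bb: 1b undefined. 1b->0: no, aa/bb meet in 0. 1b->1: no, abbc/acc meet in 1 with "c" left. Open state 2: 1b->2.
bc: 1c undefined. 1c->0: no, aa/acc meet in 0. 1c->1: no, bca/c meet in 1. 1c->2: no, bca/cba meet in 2 with "a" left. Open state 3: 1c->3.
bba: 2a undefined. 2a->0: no, aa/cba meet in 0. 2a->1: ok.
bbb: 2b undefined. 2b->0: no, aa/bbb meet in 0. 2b->1: ok.
bbc: 2c undefined. 2c->0: ok.
bca: 3a undefined. 3a->0: ok.
bcb: 3b undefined. 3b->0: no, aa/bcba meet in 0. 3b->1: ok.
cacc: 3c undefined. 3c->0: ok.
All examples now run through 4 states with every (state, symbol) defined. Accept strings end in {0}, Reject strings end in {1,2,3}; accept={0}.

states=4 start=0 accept={0} delta: 0a->0 0b->1 0c->1 1a->1 1b->2 1c->3 2a->1 2b->1 2c->0 3a->0 3b->1 3c->0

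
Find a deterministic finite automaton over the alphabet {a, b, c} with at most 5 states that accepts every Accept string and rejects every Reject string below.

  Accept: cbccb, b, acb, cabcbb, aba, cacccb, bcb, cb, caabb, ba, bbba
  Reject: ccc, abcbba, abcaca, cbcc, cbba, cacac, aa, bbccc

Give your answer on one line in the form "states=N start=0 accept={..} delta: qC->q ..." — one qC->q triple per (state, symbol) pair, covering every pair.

Fold the examples into a partial DFA from state 0: repeatedly fix the first undefined (state, symbol) met by the shortest-then-alphabetical prefix, trying targets in increasing order and rejecting any under which an Accept and a Reject string meet in one state with the same remainder; add a state when all current targets are rejected. Accepting states are where Accept strings end.
a: 0a undefined. 0a->0: ok.
b: 0b undefined. 0b->0: no, b/aa meet in 0. Open state 1: 0b->1.
c: 0c undefined. 0c->0: ok.
ba: 1a undefined. 1a->0: no, aba/ccc meet in 0. 1a->1: ok.
bb: 1b undefined. 1b->0: no, caabb/ccc meet in 0. 1b->1: no, b/cbba meet in 1. Open state 2: 1b->2.
bc: 1c undefined. 1c->0: ok.
bbb: 2b undefined. 2b->0: no, bbba/ccc meet in 0. 2b->1: ok.
bbc: 2c undefined. 2c->0: ok.
cbba: 2a undefined. 2a->0: ok.
All examples now run through 3 states with every (state, symbol) defined. Accept strings end in {1,2}, Reject strings end in {0}; accept={1,2}.

states=3 start=0 accept={1,2} delta: 0a->0 0b->1 0c->0 1a->1 1b->2 1c->0 2a->0 2b->1 2c->0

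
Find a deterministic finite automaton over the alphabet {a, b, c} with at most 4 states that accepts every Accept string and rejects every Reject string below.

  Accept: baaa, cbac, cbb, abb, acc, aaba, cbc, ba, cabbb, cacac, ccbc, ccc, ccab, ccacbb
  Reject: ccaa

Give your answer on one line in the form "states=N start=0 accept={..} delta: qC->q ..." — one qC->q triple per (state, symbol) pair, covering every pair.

Grow the machine one transition at a time. Run the examples from 0; the earliest place one falls off (shortest prefix, ties alphabetical) gets sent to the lowest-numbered state that keeps every Accept/Reject pair distinguishable — a pair clashes when both reach the same state with identical unread suffix — and to a fresh state only if none does.
a: 0a undefined. 0a->0: ok.
b: 0b undefined. 0b->0: ok.
c: 0c undefined. 0c->0: no, baaa/ccaa meet in 0. Open state 1: 0c->1.
ca: 1a undefined. 1a->0: ok.
cb: 1b undefined. 1b->0: ok.
cc: 1c undefined. 1c->0: no, baaa/ccaa meet in 0. 1c->1: no, baaa/ccaa meet in 0. Open state 2: 1c->2.
cca: 2a undefined. 2a->0: no, baaa/ccaa meet in 0. 2a->1: no, baaa/ccaa meet in 0. 2a->2: no, acc/ccaa meet in 2. Open state 3: 2a->3.
ccb: 2b undefined. 2b->0: ok.
ccc: 2c undefined. 2c->0: ok.
ccaa: 3a undefined. 3a->0: no, baaa/ccaa meet in 0. 3a->1: no, cbac/ccaa meet in 1. 3a->2: no, acc/ccaa meet in 2. 3a->3: ok.
ccab: 3b undefined. 3b->0: ok.
ccac: 3c undefined. 3c->0: ok.
All examples now run through 4 states with every (state, symbol) defined. Accept strings end in {0,1,2}, Reject strings end in {3}; accept={0,1,2}.

states=4 start=0 accept={0,1,2} delta: 0a->0 0b->0 0c->1 1a->0 1b->0 1c->2 2a->3 2b->0 2c->0 3a->3 3b->0 3c->0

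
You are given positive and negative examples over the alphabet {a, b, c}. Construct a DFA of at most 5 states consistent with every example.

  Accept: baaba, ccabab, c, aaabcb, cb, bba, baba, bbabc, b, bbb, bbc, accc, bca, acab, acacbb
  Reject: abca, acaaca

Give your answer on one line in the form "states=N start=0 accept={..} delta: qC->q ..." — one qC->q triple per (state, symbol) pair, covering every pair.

states=4 start=0 accept={0,1,2} delta: 0a->1 0b->0 0c->0 1a->0 1b->1 1c->2 2a->3 2b->0 2c->0 3a->1 3b->0 3c->0

Fold the examples into a partial DFA from state 0: repeatedly fix the first undefined (state, symbol) met by the shortest-then-alphabetical prefix, trying targets in increasing order and rejecting any under which an Accept and a Reject string meet in one state with the same remainder; add a state when all current targets are rejected. Accepting states are where Accept strings end.
a: 0a undefined. 0a->0: no, bca/abca meet in 0 with "bca" left. Open state 1: 0a->1.
b: 0b undefined. 0b->0: ok.
c: 0c undefined. 0c->0: ok.
aa: 1a undefined. 1a->0: ok.
ab: 1b undefined. 1b->0: no, baaba/abca meet in 1. 1b->1: ok.
ac: 1c undefined. 1c->0: no, baaba/abca meet in 1. 1c->1: no, ccabab/abca meet in 0. Open state 2: 1c->2.
aca: 2a undefined. 2a->0: no, ccabab/abca meet in 0. 2a->1: no, baaba/abca meet in 1. 2a->2: no, bbabc/abca meet in 2. Open state 3: 2a->3.
acc: 2c undefined. 2c->0: ok.
acaa: 3a undefined. 3a->0: no, baaba/acaaca meet in 1. 3a->1: ok.
acab: 3b undefined. 3b->0: ok.
acac: 3c undefined. 3c->0: ok.
aaabcb: 2b undefined. 2b->0: ok.
All examples now run through 4 states with every (state, symbol) defined. Accept strings end in {0,1,2}, Reject strings end in {3}; accept={0,1,2}.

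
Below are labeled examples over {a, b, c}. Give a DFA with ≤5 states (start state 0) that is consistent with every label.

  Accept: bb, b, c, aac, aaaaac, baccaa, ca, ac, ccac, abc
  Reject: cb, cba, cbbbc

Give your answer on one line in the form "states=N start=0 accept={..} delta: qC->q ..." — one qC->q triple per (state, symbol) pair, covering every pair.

Grow the machine one transition at a time. Run the examples from 0; the earliest place one falls off (shortest prefix, ties alphabetical) gets sent to the lowest-numbered state that keeps every Accept/Reject pair distinguishable — a pair clashes when both reach the same state with identical unread suffix — and to a fresh state only if none does.
a: 0a undefined. 0a->0: ok.
b: 0b undefined. 0b->0: ok.
c: 0c undefined. 0c->0: no, bb/cb meet in 0. Open state 1: 0c->1.
ca: 1a undefined. 1a->0: ok.
cb: 1b undefined. 1b->0: no, bb/cb meet in 0. 1b->1: no, bb/cba meet in 0. Open state 2: 1b->2.
cc: 1c undefined. 1c->0: ok.
cba: 2a undefined. 2a->0: no, bb/cba meet in 0. 2a->1: no, c/cba meet in 1. 2a->2: ok.
cbb: 2b undefined. 2b->0: no, c/cbbbc meet in 1. 2b->1: ok.
cbbbc: 2c undefined. 2c->0: no, bb/cbbbc meet in 0. 2c->1: no, c/cbbbc meet in 1. 2c->2: ok.
All examples now run through 3 states with every (state, symbol) defined. Accept strings end in {0,1}, Reject strings end in {2}; accept={0,1}.

states=3 start=0 accept={0,1} delta: 0a->0 0b->0 0c->1 1a->0 1b->2 1c->0 2a->2 2b->1 2c->2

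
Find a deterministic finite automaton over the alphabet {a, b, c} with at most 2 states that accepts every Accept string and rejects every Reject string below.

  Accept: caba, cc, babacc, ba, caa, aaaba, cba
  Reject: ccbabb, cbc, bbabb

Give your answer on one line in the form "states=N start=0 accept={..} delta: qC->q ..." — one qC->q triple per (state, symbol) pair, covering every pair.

states=2 start=0 accept={0} delta: 0a->0 0b->1 0c->0 1a->0 1b->1 1c->1

Fold the examples into a partial DFA from state 0: repeatedly fix the first undefined (state, symbol) met by the shortest-then-alphabetical prefix, trying targets in increasing order and rejecting any under which an Accept and a Reject string meet in one state with the same remainder; add a state when all current targets are rejected. Accepting states are where Accept strings end.
a: 0a undefined. 0a->0: ok.
b: 0b undefined. 0b->0: no, ba/bbabb meet in 0. Open state 1: 0b->1.
c: 0c undefined. 0c->0: ok.
ba: 1a undefined. 1a->0: ok.
bb: 1b undefined. 1b->0: no, caba/ccbabb meet in 0. 1b->1: ok.
cbc: 1c undefined. 1c->0: no, caba/cbc meet in 0. 1c->1: ok.
All examples now run through 2 states with every (state, symbol) defined. Accept strings end in {0}, Reject strings end in {1}; accept={0}.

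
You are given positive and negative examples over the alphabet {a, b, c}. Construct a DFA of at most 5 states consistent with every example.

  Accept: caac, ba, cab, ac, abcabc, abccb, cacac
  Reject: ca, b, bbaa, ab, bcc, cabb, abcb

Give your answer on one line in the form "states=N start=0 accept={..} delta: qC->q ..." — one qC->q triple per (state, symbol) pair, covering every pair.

Fold the examples into a partial DFA from state 0: repeatedly fix the first undefined (state, symbol) met by the shortest-then-alphabetical prefix, trying targets in increasing order and rejecting any under which an Accept and a Reject string meet in one state with the same remainder; add a state when all current targets are rejected. Accepting states are where Accept strings end.
a: 0a undefined. 0a->0: ok.
b: 0b undefined. 0b->0: no, ba/b meet in 0. Open state 1: 0b->1.
c: 0c undefined. 0c->0: no, caac/ca meet in 0. 0c->1: no, ba/ca meet in 1 with "a" left. Open state 2: 0c->2.
ba: 1a undefined. 1a->0: ok.
bb: 1b undefined. 1b->0: no, ba/bbaa meet in 0. 1b->1: no, ba/bbaa meet in 0. 1b->2: ok.
bc: 1c undefined. 1c->0: no, ac/bcc meet in 2. 1c->1: no, ac/abcb meet in 2. 1c->2: ok.
ca: 2a undefined. 2a->0: no, caac/cabb meet in 2. 2a->1: no, ba/bbaa meet in 0. 2a->2: no, caac/bcc meet in 2 with "c" left. Open state 3: 2a->3.
bcc: 2c undefined. 2c->0: no, ba/bcc meet in 0. 2c->1: ok.
caa: 3a undefined. 3a->0: no, ba/bbaa meet in 0. 3a->1: ok.
cab: 3b undefined. 3b->0: ok.
cac: 3c undefined. 3c->0: ok.
abcb: 2b undefined. 2b->0: no, ba/abcb meet in 0. 2b->1: ok.
All examples now run through 4 states with every (state, symbol) defined. Accept strings end in {0,2}, Reject strings end in {1,3}; accept={0,2}.

states=4 start=0 accept={0,2} delta: 0a->0 0b->1 0c->2 1a->0 1b->2 1c->2 2a->3 2b->1 2c->1 3a->1 3b->0 3c->0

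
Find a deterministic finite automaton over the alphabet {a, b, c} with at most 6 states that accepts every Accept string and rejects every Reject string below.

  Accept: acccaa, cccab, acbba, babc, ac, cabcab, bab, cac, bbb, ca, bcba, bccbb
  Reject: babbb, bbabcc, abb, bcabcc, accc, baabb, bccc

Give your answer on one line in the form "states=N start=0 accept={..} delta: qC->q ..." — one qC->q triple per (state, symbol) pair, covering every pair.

states=6 start=0 accept={1,2,4} delta: 0a->0 0b->1 0c->1 1a->2 1b->0 1c->3 2a->0 2b->4 2c->1 3a->0 3b->1 3c->5 4a->1 4b->1 4c->1 5a->4 5b->0 5c->0

State merging on the prefix tree: take the shortest (then alphabetical) example prefix whose next move is undefined and point that move at state 0, else 1, else 2, ...; a target is out if some Accept/Reject pair would then sit in one state with the same input left (inseparable). If every existing state is out, open a new one.
a: 0a undefined. 0a->0: ok.
b: 0b undefined. 0b->0: no, bab/babbb meet in 0. Open state 1: 0b->1.
c: 0c undefined. 0c->0: no, acccaa/accc meet in 0. 0c->1: ok.
ba: 1a undefined. 1a->0: no, bbb/babbb meet in 1 with "bb" left. 1a->1: no, bab/abb meet in 1 with "b" left. Open state 2: 1a->2.
bb: 1b undefined. 1b->0: ok.
bc: 1c undefined. 1c->0: no, ac/bbabcc meet in 1. 1c->1: no, ac/bbabcc meet in 1. 1c->2: no, cac/bbabcc meet in 2 with "c" left. Open state 3: 1c->3.
baa: 2a undefined. 2a->0: ok.
bab: 2b undefined. 2b->0: no, cabcab/babbb meet in 0. 2b->1: no, ac/babbb meet in 1. 2b->2: no, acbba/babbb meet in 2. 2b->3: no, babc/bbabcc meet in 3 with "c" left. Open state 4: 2b->4.
bca: 3a undefined. 3a->0: ok.
bcb: 3b undefined. 3b->0: no, bcba/abb meet in 0. 3b->1: ok.
bcc: 3c undefined. 3c->0: no, acccaa/bbabcc meet in 0. 3c->1: no, acccaa/abb meet in 0. 3c->2: no, acccaa/abb meet in 0. 3c->3: no, acccaa/abb meet in 0. 3c->4: no, babc/bccc meet in 4 with "c" left. Open state 5: 3c->5.
cac: 2c undefined. 2c->0: no, cac/abb meet in 0. 2c->1: ok.
babb: 4b undefined. 4b->0: no, ac/babbb meet in 1. 4b->1: ok.
babc: 4c undefined. 4c->0: no, babc/babbb meet in 0. 4c->1: ok.
bccb: 5b undefined. 5b->0: ok.
bccc: 5c undefined. 5c->0: ok.
ccca: 5a undefined. 5a->0: no, acccaa/babbb meet in 0. 5a->1: no, cccab/babbb meet in 0. 5a->2: no, acccaa/babbb meet in 0. 5a->3: no, acccaa/babbb meet in 0. 5a->4: ok.
acccaa: 4a undefined. 4a->0: no, acccaa/babbb meet in 0. 4a->1: ok.
All examples now run through 6 states with every (state, symbol) defined. Accept strings end in {1,2,4}, Reject strings end in {0,5}; accept={1,2,4}.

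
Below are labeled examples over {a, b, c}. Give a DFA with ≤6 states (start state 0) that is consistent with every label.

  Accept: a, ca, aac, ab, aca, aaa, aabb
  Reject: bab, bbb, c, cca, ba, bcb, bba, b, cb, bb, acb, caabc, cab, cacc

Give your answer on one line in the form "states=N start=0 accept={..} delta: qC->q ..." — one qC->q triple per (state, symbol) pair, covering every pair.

states=5 start=0 accept={0,1,4} delta: 0a->1 0b->2 0c->3 1a->1 1b->1 1c->0 2a->2 2b->2 2c->0 3a->4 3b->2 3c->2 4a->4 4b->3 4c->0

State merging on the prefix tree: take the shortest (then alphabetical) example prefix whose next move is undefined and point that move at state 0, else 1, else 2, ...; a target is out if some Accept/Reject pair would then sit in one state with the same input left (inseparable). If every existing state is out, open a new one.
a: 0a undefined. 0a->0: no, aac/c meet in 0 with "c" left. Open state 1: 0a->1.
b: 0b undefined. 0b->0: no, a/ba meet in 1. 0b->1: no, a/b meet in 1. Open state 2: 0b->2.
c: 0c undefined. 0c->0: no, a/cca meet in 1. 0c->1: no, a/c meet in 1. 0c->2: no, ca/ba meet in 2 with "a" left. Open state 3: 0c->3.
aa: 1a undefined. 1a->0: no, aac/c meet in 3. 1a->1: ok.
ab: 1b undefined. 1b->0: no, aabb/b meet in 2. 1b->1: ok.
ac: 1c undefined. 1c->0: ok.
ba: 2a undefined. 2a->0: no, aac/ba meet in 0. 2a->1: no, a/bab meet in 1. 2a->2: ok.
bb: 2b undefined. 2b->0: no, a/bba meet in 1. 2b->1: no, a/bab meet in 1. 2b->2: ok.
bc: 2c undefined. 2c->0: ok.
ca: 3a undefined. 3a->0: no, ca/caabc meet in 0. 3a->1: no, a/cab meet in 1. 3a->2: no, ca/bab meet in 2. 3a->3: no, ca/c meet in 3. Open state 4: 3a->4.
cb: 3b undefined. 3b->0: no, aac/cb meet in 0. 3b->1: no, a/cb meet in 1. 3b->2: ok.
cc: 3c undefined. 3c->0: no, a/cca meet in 1. 3c->1: no, a/cca meet in 1. 3c->2: ok.
caa: 4a undefined. 4a->0: no, aac/caabc meet in 0. 4a->1: no, aac/caabc meet in 0. 4a->2: no, aac/caabc meet in 0. 4a->3: no, aac/caabc meet in 0. 4a->4: ok.
cab: 4b undefined. 4b->0: no, aac/cab meet in 0. 4b->1: no, a/cab meet in 1. 4b->2: no, aac/caabc meet in 0. 4b->3: ok.
cac: 4c undefined. 4c->0: ok.
All examples now run through 5 states with every (state, symbol) defined. Accept strings end in {0,1,4}, Reject strings end in {2,3}; accept={0,1,4}.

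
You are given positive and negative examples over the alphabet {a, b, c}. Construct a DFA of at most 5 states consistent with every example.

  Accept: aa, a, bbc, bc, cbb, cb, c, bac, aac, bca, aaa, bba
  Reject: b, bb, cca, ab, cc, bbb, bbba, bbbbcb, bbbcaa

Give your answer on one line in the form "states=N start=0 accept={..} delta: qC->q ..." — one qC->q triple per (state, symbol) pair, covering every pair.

states=5 start=0 accept={0,2} delta: 0a->0 0b->1 0c->2 1a->0 1b->3 1c->0 2a->4 2b->2 2c->4 3a->0 3b->4 3c->0 4a->1 4b->1 4c->2

Fold the examples into a partial DFA from state 0: repeatedly fix the first undefined (state, symbol) met by the shortest-then-alphabetical prefix, trying targets in increasing order and rejecting any under which an Accept and a Reject string meet in one state with the same remainder; add a state when all current targets are rejected. Accepting states are where Accept strings end.
a: 0a undefined. 0a->0: ok.
b: 0b undefined. 0b->0: no, aa/b meet in 0. Open state 1: 0b->1.
c: 0c undefined. 0c->0: no, aa/cca meet in 0. 0c->1: no, bc/cc meet in 1 with "c" left. Open state 2: 0c->2.
ba: 1a undefined. 1a->0: ok.
bb: 1b undefined. 1b->0: no, aa/bb meet in 0. 1b->1: no, aa/bbba meet in 0. 1b->2: no, bbc/cc meet in 2 with "c" left. Open state 3: 1b->3.
bc: 1c undefined. 1c->0: ok.
cb: 2b undefined. 2b->0: no, cbb/b meet in 1. 2b->1: no, cbb/bb meet in 3. 2b->2: ok.
cc: 2c undefined. 2c->0: no, aa/cca meet in 0. 2c->1: no, aa/cca meet in 0. 2c->2: no, cbb/cc meet in 2. 2c->3: no, bba/cca meet in 3 with "a" left. Open state 4: 2c->4.
bba: 3a undefined. 3a->0: ok.
bbb: 3b undefined. 3b->0: no, aa/bbb meet in 0. 3b->1: no, aa/bbba meet in 0. 3b->2: no, cbb/bbb meet in 2. 3b->3: no, aa/bbba meet in 0. 3b->4: ok.
bbc: 3c undefined. 3c->0: ok.
cca: 4a undefined. 4a->0: no, aa/cca meet in 0. 4a->1: ok.
bbbb: 4b undefined. 4b->0: no, cbb/bbbbcb meet in 2. 4b->1: ok.
bbbc: 4c undefined. 4c->0: no, aa/bbbcaa meet in 0. 4c->1: no, aa/bbbcaa meet in 0. 4c->2: ok.
bbbca: 2a undefined. 2a->0: no, aa/bbbcaa meet in 0. 2a->1: no, aa/bbbcaa meet in 0. 2a->2: no, cbb/bbbcaa meet in 2. 2a->3: no, aa/bbbcaa meet in 0. 2a->4: ok.
All examples now run through 5 states with every (state, symbol) defined. Accept strings end in {0,2}, Reject strings end in {1,3,4}; accept={0,2}.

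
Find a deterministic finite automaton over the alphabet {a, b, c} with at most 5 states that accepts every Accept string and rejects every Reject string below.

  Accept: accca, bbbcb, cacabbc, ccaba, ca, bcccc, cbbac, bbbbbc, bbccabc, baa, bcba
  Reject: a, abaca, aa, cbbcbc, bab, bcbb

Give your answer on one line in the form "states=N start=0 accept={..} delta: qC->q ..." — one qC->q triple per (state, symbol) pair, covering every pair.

Grow the machine one transition at a time. Run the examples from 0; the earliest place one falls off (shortest prefix, ties alphabetical) gets sent to the lowest-numbered state that keeps every Accept/Reject pair distinguishable — a pair clashes when both reach the same state with identical unread suffix — and to a fresh state only if none does.
a: 0a undefined. 0a->0: ok.
b: 0b undefined. 0b->0: no, ca/abaca meet in 0 with "ca" left. Open state 1: 0b->1.
c: 0c undefined. 0c->0: no, accca/a meet in 0. 0c->1: ok.
ba: 1a undefined. 1a->0: no, ca/a meet in 0. 1a->1: ok.
bb: 1b undefined. 1b->0: ok.
bc: 1c undefined. 1c->0: no, cbbac/a meet in 0. 1c->1: no, accca/abaca meet in 1. Open state 2: 1c->2.
bcb: 2b undefined. 2b->0: no, bbbcb/a meet in 0. 2b->1: no, cbbac/cbbcbc meet in 2. 2b->2: no, bbbcb/bcbb meet in 2. Open state 3: 2b->3.
bcc: 2c undefined. 2c->0: no, accca/a meet in 0. 2c->1: ok.
cca: 2a undefined. 2a->0: ok.
bcba: 3a undefined. 3a->0: no, bcba/a meet in 0. 3a->1: ok.
bcbb: 3b undefined. 3b->0: ok.
cbbcbc: 3c undefined. 3c->0: ok.
All examples now run through 4 states with every (state, symbol) defined. Accept strings end in {1,2,3}, Reject strings end in {0}; accept={1,2,3}.

states=4 start=0 accept={1,2,3} delta: 0a->0 0b->1 0c->1 1a->1 1b->0 1c->2 2a->0 2b->3 2c->1 3a->1 3b->0 3c->0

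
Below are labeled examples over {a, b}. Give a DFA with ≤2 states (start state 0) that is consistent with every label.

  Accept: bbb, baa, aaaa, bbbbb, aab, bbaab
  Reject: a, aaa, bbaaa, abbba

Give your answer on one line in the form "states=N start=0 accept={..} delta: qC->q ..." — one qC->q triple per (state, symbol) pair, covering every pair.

states=2 start=0 accept={0} delta: 0a->1 0b->0 1a->0 1b->0

Grow the machine one transition at a time. Run the examples from 0; the earliest place one falls off (shortest prefix, ties alphabetical) gets sent to the lowest-numbered state that keeps every Accept/Reject pair distinguishable — a pair clashes when both reach the same state with identical unread suffix — and to a fresh state only if none does.
a: 0a undefined. 0a->0: no, aaaa/a meet in 0. Open state 1: 0a->1.
b: 0b undefined. 0b->0: ok.
aa: 1a undefined. 1a->0: ok.
ab: 1b undefined. 1b->0: ok.
All examples now run through 2 states with every (state, symbol) defined. Accept strings end in {0}, Reject strings end in {1}; accept={0}.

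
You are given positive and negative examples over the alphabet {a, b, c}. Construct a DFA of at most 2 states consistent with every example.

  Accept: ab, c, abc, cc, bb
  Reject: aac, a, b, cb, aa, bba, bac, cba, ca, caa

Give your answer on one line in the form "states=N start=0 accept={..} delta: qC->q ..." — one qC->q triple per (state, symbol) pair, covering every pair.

states=2 start=0 accept={0} delta: 0a->1 0b->1 0c->0 1a->1 1b->0 1c->1

State merging on the prefix tree: take the shortest (then alphabetical) example prefix whose next move is undefined and point that move at state 0, else 1, else 2, ...; a target is out if some Accept/Reject pair would then sit in one state with the same input left (inseparable). If every existing state is out, open a new one.
a: 0a undefined. 0a->0: no, ab/b meet in 0 with "b" left. Open state 1: 0a->1.
b: 0b undefined. 0b->0: no, bb/b meet in 0. 0b->1: ok.
c: 0c undefined. 0c->0: ok.
aa: 1a undefined. 1a->0: no, c/aac meet in 0. 1a->1: ok.
ab: 1b undefined. 1b->0: ok.
aac: 1c undefined. 1c->0: no, ab/aac meet in 0. 1c->1: ok.
All examples now run through 2 states with every (state, symbol) defined. Accept strings end in {0}, Reject strings end in {1}; accept={0}.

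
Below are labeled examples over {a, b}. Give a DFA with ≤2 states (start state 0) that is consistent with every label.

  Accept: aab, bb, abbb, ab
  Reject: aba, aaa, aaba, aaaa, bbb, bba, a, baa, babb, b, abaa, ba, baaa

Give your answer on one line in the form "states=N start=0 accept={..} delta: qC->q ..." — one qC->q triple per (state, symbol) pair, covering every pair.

states=2 start=0 accept={0} delta: 0a->1 0b->1 1a->1 1b->0

Grow the machine one transition at a time. Run the examples from 0; the earliest place one falls off (shortest prefix, ties alphabetical) gets sent to the lowest-numbered state that keeps every Accept/Reject pair distinguishable — a pair clashes when both reach the same state with identical unread suffix — and to a fresh state only if none does.
a: 0a undefined. 0a->0: no, aab/b meet in 0 with "b" left. Open state 1: 0a->1.
b: 0b undefined. 0b->0: no, bb/bbb meet in 0. 0b->1: ok.
aa: 1a undefined. 1a->0: no, aab/aaa meet in 1. 1a->1: ok.
ab: 1b undefined. 1b->0: ok.
All examples now run through 2 states with every (state, symbol) defined. Accept strings end in {0}, Reject strings end in {1}; accept={0}.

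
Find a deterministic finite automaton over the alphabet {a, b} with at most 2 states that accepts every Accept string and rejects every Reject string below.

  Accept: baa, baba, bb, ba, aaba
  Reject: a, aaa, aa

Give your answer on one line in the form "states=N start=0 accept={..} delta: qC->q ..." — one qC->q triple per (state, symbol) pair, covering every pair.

Fold the examples into a partial DFA from state 0: repeatedly fix the first undefined (state, symbol) met by the shortest-then-alphabetical prefix, trying targets in increasing order and rejecting any under which an Accept and a Reject string meet in one state with the same remainder; add a state when all current targets are rejected. Accepting states are where Accept strings end.
a: 0a undefined. 0a->0: ok.
b: 0b undefined. 0b->0: no, baa/a meet in 0. Open state 1: 0b->1.
ba: 1a undefined. 1a->0: no, baa/a meet in 0. 1a->1: ok.
bb: 1b undefined. 1b->0: no, baba/a meet in 0. 1b->1: ok.
All examples now run through 2 states with every (state, symbol) defined. Accept strings end in {1}, Reject strings end in {0}; accept={1}.

states=2 start=0 accept={1} delta: 0a->0 0b->1 1a->1 1b->1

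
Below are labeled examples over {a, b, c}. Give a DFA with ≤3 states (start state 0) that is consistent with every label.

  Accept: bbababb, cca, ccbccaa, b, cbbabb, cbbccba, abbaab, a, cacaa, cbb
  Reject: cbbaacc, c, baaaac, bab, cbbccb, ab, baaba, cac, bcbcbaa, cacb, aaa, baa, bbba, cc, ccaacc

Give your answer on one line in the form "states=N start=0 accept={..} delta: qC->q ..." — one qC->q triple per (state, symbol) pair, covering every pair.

states=3 start=0 accept={1} delta: 0a->1 0b->1 0c->2 1a->2 1b->0 1c->0 2a->0 2b->0 2c->0

Grow the machine one transition at a time. Run the examples from 0; the earliest place one falls off (shortest prefix, ties alphabetical) gets sent to the lowest-numbered state that keeps every Accept/Reject pair distinguishable — a pair clashes when both reach the same state with identical unread suffix — and to a fresh state only if none does.
a: 0a undefined. 0a->0: no, b/ab meet in 0 with "b" left. Open state 1: 0a->1.
b: 0b undefined. 0b->0: no, a/bbba meet in 1. 0b->1: ok.
c: 0c undefined. 0c->0: no, cbb/ab meet in 1 with "b" left. 0c->1: no, b/c meet in 1. Open state 2: 0c->2.
aa: 1a undefined. 1a->0: no, b/bab meet in 1. 1a->1: no, b/aaa meet in 1. 1a->2: ok.
ab: 1b undefined. 1b->0: ok.
bc: 1c undefined. 1c->0: ok.
ca: 2a undefined. 2a->0: ok.
cb: 2b undefined. 2b->0: ok.
cc: 2c undefined. 2c->0: ok.
All examples now run through 3 states with every (state, symbol) defined. Accept strings end in {1}, Reject strings end in {0,2}; accept={1}.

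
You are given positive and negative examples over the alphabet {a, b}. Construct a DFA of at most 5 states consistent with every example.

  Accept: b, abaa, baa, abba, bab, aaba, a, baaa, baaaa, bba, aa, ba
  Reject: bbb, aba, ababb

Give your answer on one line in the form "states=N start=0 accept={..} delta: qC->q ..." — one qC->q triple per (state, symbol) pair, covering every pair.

states=5 start=0 accept={0,1,2} delta: 0a->1 0b->2 1a->0 1b->3 2a->0 2b->1 3a->4 3b->0 4a->0 4b->1

Grow the machine one transition at a time. Run the examples from 0; the earliest place one falls off (shortest prefix, ties alphabetical) gets sent to the lowest-numbered state that keeps every Accept/Reject pair distinguishable — a pair clashes when both reach the same state with identical unread suffix — and to a fresh state only if none does.
a: 0a undefined. 0a->0: no, aaba/aba meet in 0 with "ba" left. Open state 1: 0a->1.
b: 0b undefined. 0b->0: no, b/bbb meet in 0. 0b->1: no, bba/aba meet in 1 with "ba" left. Open state 2: 0b->2.
aa: 1a undefined. 1a->0: ok.
ab: 1b undefined. 1b->0: no, b/ababb meet in 2. 1b->1: no, abba/aba meet in 0. 1b->2: no, aaba/aba meet in 2 with "a" left. Open state 3: 1b->3.
ba: 2a undefined. 2a->0: ok.
bb: 2b undefined. 2b->0: no, b/bbb meet in 2. 2b->1: ok.
aba: 3a undefined. 3a->0: no, abaa/ababb meet in 1. 3a->1: no, baa/aba meet in 1. 3a->2: no, b/aba meet in 2. 3a->3: no, abaa/bbb meet in 3. Open state 4: 3a->4.
abb: 3b undefined. 3b->0: ok.
abaa: 4a undefined. 4a->0: ok.
abab: 4b undefined. 4b->0: no, b/ababb meet in 2. 4b->1: ok.
All examples now run through 5 states with every (state, symbol) defined. Accept strings end in {0,1,2}, Reject strings end in {3,4}; accept={0,1,2}.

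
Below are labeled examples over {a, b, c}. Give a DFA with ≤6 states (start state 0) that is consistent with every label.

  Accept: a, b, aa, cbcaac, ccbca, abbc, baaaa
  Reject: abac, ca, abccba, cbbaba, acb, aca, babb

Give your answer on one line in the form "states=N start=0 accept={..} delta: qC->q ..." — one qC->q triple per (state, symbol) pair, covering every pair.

Grow the machine one transition at a time. Run the examples from 0; the earliest place one falls off (shortest prefix, ties alphabetical) gets sent to the lowest-numbered state that keeps every Accept/Reject pair distinguishable — a pair clashes when both reach the same state with identical unread suffix — and to a fresh state only if none does.
a: 0a undefined. 0a->0: ok.
b: 0b undefined. 0b->0: no, a/babb meet in 0. Open state 1: 0b->1.
c: 0c undefined. 0c->0: no, a/ca meet in 0. 0c->1: ok.
ba: 1a undefined. 1a->0: no, a/ca meet in 0. 1a->1: no, b/ca meet in 1. Open state 2: 1a->2.
cb: 1b undefined. 1b->0: no, a/acb meet in 0. 1b->1: no, b/acb meet in 1. 1b->2: no, abbc/abac meet in 2 with "c" left. Open state 3: 1b->3.
cc: 1c undefined. 1c->0: ok.
baa: 2a undefined. 2a->0: ok.
bab: 2b undefined. 2b->0: no, b/babb meet in 1. 2b->1: ok.
cbb: 3b undefined. 3b->0: ok.
cbc: 3c undefined. 3c->0: ok.
abac: 2c undefined. 2c->0: no, a/abac meet in 0. 2c->1: no, b/abac meet in 1. 2c->2: ok.
abccba: 3a undefined. 3a->0: no, a/abccba meet in 0. 3a->1: no, b/abccba meet in 1. 3a->2: ok.
All examples now run through 4 states with every (state, symbol) defined. Accept strings end in {0,1}, Reject strings end in {2,3}; accept={0,1}.

states=4 start=0 accept={0,1} delta: 0a->0 0b->1 0c->1 1a->2 1b->3 1c->0 2a->0 2b->1 2c->2 3a->2 3b->0 3c->0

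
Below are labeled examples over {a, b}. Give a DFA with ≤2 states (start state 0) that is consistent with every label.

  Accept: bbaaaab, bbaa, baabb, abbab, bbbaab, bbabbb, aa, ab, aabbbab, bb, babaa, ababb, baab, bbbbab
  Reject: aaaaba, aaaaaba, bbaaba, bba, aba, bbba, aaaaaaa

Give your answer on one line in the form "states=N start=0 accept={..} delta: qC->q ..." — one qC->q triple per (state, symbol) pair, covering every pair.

Grow the machine one transition at a time. Run the examples from 0; the earliest place one falls off (shortest prefix, ties alphabetical) gets sent to the lowest-numbered state that keeps every Accept/Reject pair distinguishable — a pair clashes when both reach the same state with identical unread suffix — and to a fresh state only if none does.
a: 0a undefined. 0a->0: no, aa/aaaaaaa meet in 0. Open state 1: 0a->1.
b: 0b undefined. 0b->0: ok.
aa: 1a undefined. 1a->0: ok.
ab: 1b undefined. 1b->0: ok.
All examples now run through 2 states with every (state, symbol) defined. Accept strings end in {0}, Reject strings end in {1}; accept={0}.

states=2 start=0 accept={0} delta: 0a->1 0b->0 1a->0 1b->0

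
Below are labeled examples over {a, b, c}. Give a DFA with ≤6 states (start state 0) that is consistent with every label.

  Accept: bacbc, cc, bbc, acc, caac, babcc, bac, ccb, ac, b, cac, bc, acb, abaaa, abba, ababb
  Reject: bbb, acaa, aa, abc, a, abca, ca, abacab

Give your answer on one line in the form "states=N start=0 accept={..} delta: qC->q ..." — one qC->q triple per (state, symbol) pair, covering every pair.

Fold the examples into a partial DFA from state 0: repeatedly fix the first undefined (state, symbol) met by the shortest-then-alphabetical prefix, trying targets in increasing order and rejecting any under which an Accept and a Reject string meet in one state with the same remainder; add a state when all current targets are rejected. Accepting states are where Accept strings end.
a: 0a undefined. 0a->0: no, bc/abc meet in 0 with "bc" left. Open state 1: 0a->1.
b: 0b undefined. 0b->0: no, b/bbb meet in 0. 0b->1: no, bbc/abc meet in 1 with "bc" left. Open state 2: 0b->2.
c: 0c undefined. 0c->0: ok.
aa: 1a undefined. 1a->0: no, cc/aa meet in 0. 1a->1: ok.
ab: 1b undefined. 1b->0: no, cc/abc meet in 0. 1b->1: no, caac/abc meet in 1 with "c" left. 1b->2: no, bc/abc meet in 2 with "c" left. Open state 3: 1b->3.
ac: 1c undefined. 1c->0: ok.
ba: 2a undefined. 2a->0: ok.
bb: 2b undefined. 2b->0: no, ccb/bbb meet in 2. 2b->1: ok.
bc: 2c undefined. 2c->0: ok.
aba: 3a undefined. 3a->0: no, abaaa/acaa meet in 1. 3a->1: no, abaaa/acaa meet in 1. 3a->2: no, abaaa/acaa meet in 1. 3a->3: no, abaaa/bbb meet in 3. Open state 4: 3a->4.
abb: 3b undefined. 3b->0: no, abba/acaa meet in 1. 3b->1: no, abba/acaa meet in 1. 3b->2: ok.
abc: 3c undefined. 3c->0: no, bacbc/abc meet in 0. 3c->1: ok.
abaa: 4a undefined. 4a->0: no, abaaa/acaa meet in 1. 4a->1: no, abaaa/acaa meet in 1. 4a->2: ok.
abab: 4b undefined. 4b->0: ok.
abac: 4c undefined. 4c->0: ok.
All examples now run through 5 states with every (state, symbol) defined. Accept strings end in {0,2}, Reject strings end in {1,3}; accept={0,2}.

states=5 start=0 accept={0,2} delta: 0a->1 0b->2 0c->0 1a->1 1b->3 1c->0 2a->0 2b->1 2c->0 3a->4 3b->2 3c->1 4a->2 4b->0 4c->0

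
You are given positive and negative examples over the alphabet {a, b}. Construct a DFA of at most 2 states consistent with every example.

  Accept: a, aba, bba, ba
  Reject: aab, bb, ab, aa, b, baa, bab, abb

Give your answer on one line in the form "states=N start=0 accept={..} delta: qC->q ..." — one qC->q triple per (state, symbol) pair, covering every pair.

states=2 start=0 accept={1} delta: 0a->1 0b->0 1a->0 1b->0

Fold the examples into a partial DFA from state 0: repeatedly fix the first undefined (state, symbol) met by the shortest-then-alphabetical prefix, trying targets in increasing order and rejecting any under which an Accept and a Reject string meet in one state with the same remainder; add a state when all current targets are rejected. Accepting states are where Accept strings end.
a: 0a undefined. 0a->0: no, a/aa meet in 0. Open state 1: 0a->1.
b: 0b undefined. 0b->0: ok.
aa: 1a undefined. 1a->0: ok.
ab: 1b undefined. 1b->0: ok.
All examples now run through 2 states with every (state, symbol) defined. Accept strings end in {1}, Reject strings end in {0}; accept={1}.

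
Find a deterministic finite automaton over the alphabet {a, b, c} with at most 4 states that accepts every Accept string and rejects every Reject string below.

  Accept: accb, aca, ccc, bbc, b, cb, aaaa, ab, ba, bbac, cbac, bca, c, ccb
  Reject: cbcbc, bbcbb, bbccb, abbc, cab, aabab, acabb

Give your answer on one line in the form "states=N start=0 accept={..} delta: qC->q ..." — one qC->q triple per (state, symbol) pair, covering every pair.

states=4 start=0 accept={1,2} delta: 0a->1 0b->1 0c->1 1a->2 1b->2 1c->0 2a->0 2b->3 2c->2 3a->2 3b->0 3c->0

State merging on the prefix tree: take the shortest (then alphabetical) example prefix whose next move is undefined and point that move at state 0, else 1, else 2, ...; a target is out if some Accept/Reject pair would then sit in one state with the same input left (inseparable). If every existing state is out, open a new one.
a: 0a undefined. 0a->0: no, bbc/abbc meet in 0 with "bbc" left. Open state 1: 0a->1.
b: 0b undefined. 0b->0: no, ccb/bbccb meet in 0 with "ccb" left. 0b->1: ok.
c: 0c undefined. 0c->0: no, ab/cab meet in 1 with "b" left. 0c->1: ok.
aa: 1a undefined. 1a->0: no, b/cab meet in 1. 1a->1: no, cb/cab meet in 1 with "b" left. Open state 2: 1a->2.
ab: 1b undefined. 1b->0: no, bbc/cbcbc meet in 1. 1b->1: no, accb/bbccb meet in 1 with "ccb" left. 1b->2: ok.
ac: 1c undefined. 1c->0: ok.
aaa: 2a undefined. 2a->0: ok.
aab: 2b undefined. 2b->0: no, accb/aabab meet in 2. 2b->1: no, aca/cab meet in 1. 2b->2: no, accb/cab meet in 2. Open state 3: 2b->3.
bbc: 2c undefined. 2c->0: no, accb/bbcbb meet in 2. 2c->1: no, aca/cbcbc meet in 1. 2c->2: ok.
aaba: 3a undefined. 3a->0: no, aca/aabab meet in 1. 3a->1: no, accb/aabab meet in 2. 3a->2: ok.
abbc: 3c undefined. 3c->0: ok.
bbcbb: 3b undefined. 3b->0: ok.
All examples now run through 4 states with every (state, symbol) defined. Accept strings end in {1,2}, Reject strings end in {0,3}; accept={1,2}.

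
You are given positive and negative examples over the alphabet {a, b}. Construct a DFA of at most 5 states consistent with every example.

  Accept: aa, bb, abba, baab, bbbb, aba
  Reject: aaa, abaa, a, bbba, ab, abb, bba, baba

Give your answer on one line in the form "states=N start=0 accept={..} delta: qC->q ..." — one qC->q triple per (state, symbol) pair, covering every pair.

Fold the examples into a partial DFA from state 0: repeatedly fix the first undefined (state, symbol) met by the shortest-then-alphabetical prefix, trying targets in increasing order and rejecting any under which an Accept and a Reject string meet in one state with the same remainder; add a state when all current targets are rejected. Accepting states are where Accept strings end.
a: 0a undefined. 0a->0: no, aa/aaa meet in 0. Open state 1: 0a->1.
b: 0b undefined. 0b->0: no, aba/baba meet in 1 with "ba" left. 0b->1: no, bb/ab meet in 1 with "b" left. Open state 2: 0b->2.
aa: 1a undefined. 1a->0: ok.
ab: 1b undefined. 1b->0: no, aa/abaa meet in 0. 1b->1: ok.
ba: 2a undefined. 2a->0: no, aa/baba meet in 0. 2a->1: no, aa/baba meet in 0. 2a->2: ok.
bb: 2b undefined. 2b->0: ok.
All examples now run through 3 states with every (state, symbol) defined. Accept strings end in {0}, Reject strings end in {1,2}; accept={0}.

states=3 start=0 accept={0} delta: 0a->1 0b->2 1a->0 1b->1 2a->2 2b->0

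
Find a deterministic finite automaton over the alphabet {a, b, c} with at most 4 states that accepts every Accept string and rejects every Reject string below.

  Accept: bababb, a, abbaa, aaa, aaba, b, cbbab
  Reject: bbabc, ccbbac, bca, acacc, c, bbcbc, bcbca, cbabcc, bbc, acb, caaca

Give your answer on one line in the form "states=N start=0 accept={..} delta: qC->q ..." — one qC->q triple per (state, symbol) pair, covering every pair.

states=3 start=0 accept={0} delta: 0a->0 0b->0 0c->1 1a->1 1b->2 1c->1 2a->0 2b->0 2c->1

State merging on the prefix tree: take the shortest (then alphabetical) example prefix whose next move is undefined and point that move at state 0, else 1, else 2, ...; a target is out if some Accept/Reject pair would then sit in one state with the same input left (inseparable). If every existing state is out, open a new one.
a: 0a undefined. 0a->0: ok.
b: 0b undefined. 0b->0: ok.
c: 0c undefined. 0c->0: no, bababb/bbabc meet in 0. Open state 1: 0c->1.
ca: 1a undefined. 1a->0: no, bababb/bca meet in 0. 1a->1: ok.
cb: 1b undefined. 1b->0: no, bababb/acb meet in 0. 1b->1: no, cbbab/bbabc meet in 1. Open state 2: 1b->2.
cc: 1c undefined. 1c->0: no, bababb/caaca meet in 0. 1c->1: ok.
cba: 2a undefined. 2a->0: ok.
cbb: 2b undefined. 2b->0: ok.
bcbc: 2c undefined. 2c->0: no, bababb/bbcbc meet in 0. 2c->1: ok.
All examples now run through 3 states with every (state, symbol) defined. Accept strings end in {0}, Reject strings end in {1,2}; accept={0}.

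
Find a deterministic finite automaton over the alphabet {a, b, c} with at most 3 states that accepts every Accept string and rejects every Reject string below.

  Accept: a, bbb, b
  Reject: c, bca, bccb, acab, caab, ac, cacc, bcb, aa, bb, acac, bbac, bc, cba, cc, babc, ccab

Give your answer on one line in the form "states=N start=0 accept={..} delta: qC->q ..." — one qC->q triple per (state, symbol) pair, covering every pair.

Grow the machine one transition at a time. Run the examples from 0; the earliest place one falls off (shortest prefix, ties alphabetical) gets sent to the lowest-numbered state that keeps every Accept/Reject pair distinguishable — a pair clashes when both reach the same state with identical unread suffix — and to a fresh state only if none does.
a: 0a undefined. 0a->0: no, a/aa meet in 0. Open state 1: 0a->1.
b: 0b undefined. 0b->0: no, bbb/bb meet in 0. 0b->1: ok.
c: 0c undefined. 0c->0: ok.
aa: 1a undefined. 1a->0: no, a/caab meet in 1. 1a->1: no, a/aa meet in 1. Open state 2: 1a->2.
ac: 1c undefined. 1c->0: no, a/bca meet in 1. 1c->1: no, a/ac meet in 1. 1c->2: ok.
bb: 1b undefined. 1b->0: ok.
aca: 2a undefined. 2a->0: no, a/acab meet in 1. 2a->1: no, a/bca meet in 1. 2a->2: ok.
bab: 2b undefined. 2b->0: ok.
bcc: 2c undefined. 2c->0: no, a/bccb meet in 1. 2c->1: no, a/cacc meet in 1. 2c->2: ok.
All examples now run through 3 states with every (state, symbol) defined. Accept strings end in {1}, Reject strings end in {0,2}; accept={1}.

states=3 start=0 accept={1} delta: 0a->1 0b->1 0c->0 1a->2 1b->0 1c->2 2a->2 2b->0 2c->2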